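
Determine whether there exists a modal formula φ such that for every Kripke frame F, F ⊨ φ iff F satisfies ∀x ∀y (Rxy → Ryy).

The condition is shift-reflexivity. A defining modal formula is □(□r → r).
Suppose □(□r→r) is valid. Take Rxy and set V(r)={w : Ryw}. Then at y, □r holds; since □(□r→r) at x, □r→r at y, so r at y, i.e. Ryy.

Yes, by □(□r → r)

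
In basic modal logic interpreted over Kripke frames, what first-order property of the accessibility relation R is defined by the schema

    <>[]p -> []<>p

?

Suppose ◇□p→□◇p is valid. Take Rxy, Rxz and set V(p)={w : Ryw}. Then □p at y so ◇□p at x, so □◇p at x, so ◇p at z, giving w with Rzw and Ryw.

Convergence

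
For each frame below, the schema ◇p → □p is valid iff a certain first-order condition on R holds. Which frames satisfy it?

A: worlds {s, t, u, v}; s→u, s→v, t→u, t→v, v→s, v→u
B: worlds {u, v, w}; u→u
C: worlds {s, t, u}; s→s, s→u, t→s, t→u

This is the axiom for partial functionality; its first-order frame correspondent is ∀x ∀y ∀z (Rxy ∧ Rxz → y = z).
A: fails — s sees both u and v.
B: satisfies the condition.
C: fails — s sees both s and u.
Valid on: B.

B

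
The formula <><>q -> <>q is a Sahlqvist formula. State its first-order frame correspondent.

Equivalently (dual form): □q → □□q.
Suppose □q→□□q is valid. Take Rxy, Ryz and set V(q)={w : Rxw}. Then □q at x, so □□q at x, so □q at y, so q at z, i.e. Rxz.

transitivity: forall x forall y forall z (Rxy & Ryz -> Rxz)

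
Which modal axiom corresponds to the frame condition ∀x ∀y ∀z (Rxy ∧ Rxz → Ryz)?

◇s → □◇s

A defining formula is ◇s → □◇s (the 5 axiom).
Suppose ◇s→□◇s is valid. Take Rxy, Rxz and set V(s)={y}. Then ◇s at x, so □◇s at x, so ◇s at z, so some w with Rzw has s; w=y, i.e. Rzy. By symmetry of the argument, Ryz.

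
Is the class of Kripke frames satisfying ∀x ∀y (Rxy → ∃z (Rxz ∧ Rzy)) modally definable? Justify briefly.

Yes: it is density, defined by the C4 schema □□p → □p.
Suppose □□p→□p is valid. Take Rxy and set V(p)={w : xR²w}. Then □□p at x, so □p at x, so p at y, i.e. ∃z(Rxz∧Rzy).

Yes, by □□p → □p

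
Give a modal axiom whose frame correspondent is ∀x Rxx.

□ψ → ψ

A defining formula is □ψ → ψ (the T axiom).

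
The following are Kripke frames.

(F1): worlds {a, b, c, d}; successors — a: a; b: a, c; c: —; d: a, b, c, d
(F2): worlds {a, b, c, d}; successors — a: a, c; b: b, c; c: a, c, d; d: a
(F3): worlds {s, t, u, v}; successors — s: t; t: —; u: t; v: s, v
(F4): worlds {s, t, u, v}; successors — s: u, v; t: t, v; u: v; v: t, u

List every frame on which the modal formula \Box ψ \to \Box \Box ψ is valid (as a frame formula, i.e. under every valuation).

(F1)

Frame correspondent (Sahlqvist): \forall x \forall y \forall z (Rxy \wedge Ryz \to Rxz) — i.e. transitivity.
(F1): satisfies the condition.
(F2): fails — Rbc and Rcd but not Rbd.
(F3): fails — Rvs and Rst but not Rvt.
(F4): fails — Ruv and Rvt but not Rut.
Valid on: (F1).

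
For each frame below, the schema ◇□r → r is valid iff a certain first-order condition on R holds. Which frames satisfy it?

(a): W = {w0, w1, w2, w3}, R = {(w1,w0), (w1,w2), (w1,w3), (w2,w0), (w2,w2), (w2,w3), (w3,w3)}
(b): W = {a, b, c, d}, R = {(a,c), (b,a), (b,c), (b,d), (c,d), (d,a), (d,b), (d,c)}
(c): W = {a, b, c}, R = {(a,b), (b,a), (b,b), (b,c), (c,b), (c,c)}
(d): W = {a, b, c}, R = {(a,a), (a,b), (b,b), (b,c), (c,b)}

(c)

The schema corresponds to symmetry: ∀x ∀y (Rxy → Ryx).
(a): fails — Rw1w2 but not Rw2w1.
(b): fails — Rbc but not Rcb.
(c): holds.
(d): fails — Rab but not Rba.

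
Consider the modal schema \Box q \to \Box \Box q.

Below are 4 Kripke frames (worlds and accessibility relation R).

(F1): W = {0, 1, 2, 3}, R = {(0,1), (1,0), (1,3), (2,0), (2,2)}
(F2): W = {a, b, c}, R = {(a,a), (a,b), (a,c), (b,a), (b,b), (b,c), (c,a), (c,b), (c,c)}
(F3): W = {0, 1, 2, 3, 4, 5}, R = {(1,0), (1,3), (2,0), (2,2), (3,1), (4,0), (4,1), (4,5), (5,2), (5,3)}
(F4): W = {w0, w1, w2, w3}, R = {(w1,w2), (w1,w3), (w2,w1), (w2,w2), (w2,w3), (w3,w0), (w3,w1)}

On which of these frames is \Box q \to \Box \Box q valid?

This is the axiom for transitivity; its first-order frame correspondent is \forall x \forall y \forall z (Rxy \wedge Ryz \to Rxz).
(F1): fails — R10 and R01 but not R11.
(F2): satisfies the condition.
(F3): fails — R31 and R10 but not R30.
(F4): fails — Rw1w2 and Rw2w1 but not Rw1w1.

(F2)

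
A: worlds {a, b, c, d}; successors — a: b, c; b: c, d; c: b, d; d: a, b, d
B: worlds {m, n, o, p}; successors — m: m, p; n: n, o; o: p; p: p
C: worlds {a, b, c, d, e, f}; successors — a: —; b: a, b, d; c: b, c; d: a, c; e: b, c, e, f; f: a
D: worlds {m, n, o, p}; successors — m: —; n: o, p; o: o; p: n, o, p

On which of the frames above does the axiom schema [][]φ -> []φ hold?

B, D

This is the axiom for density; its first-order frame correspondent is forall x forall y (Rxy -> exists z (Rxz & Rzy)).
A: fails — Rbc but no z with Rbz and Rzc.
B: satisfies the condition.
C: fails — Rfa but no z with Rfz and Rza.
D: satisfies the condition.
Valid on: B, D.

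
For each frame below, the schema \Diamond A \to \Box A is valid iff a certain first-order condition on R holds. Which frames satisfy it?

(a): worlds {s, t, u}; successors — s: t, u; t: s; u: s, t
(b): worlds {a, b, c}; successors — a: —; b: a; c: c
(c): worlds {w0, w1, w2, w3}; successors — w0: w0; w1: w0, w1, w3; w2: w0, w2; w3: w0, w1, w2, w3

The schema corresponds to partial functionality: \forall x \forall y \forall z (Rxy \wedge Rxz \to y = z).
(a): fails — s sees both t and u.
(b): ✓.
(c): fails — w1 sees both w0 and w1.

(b)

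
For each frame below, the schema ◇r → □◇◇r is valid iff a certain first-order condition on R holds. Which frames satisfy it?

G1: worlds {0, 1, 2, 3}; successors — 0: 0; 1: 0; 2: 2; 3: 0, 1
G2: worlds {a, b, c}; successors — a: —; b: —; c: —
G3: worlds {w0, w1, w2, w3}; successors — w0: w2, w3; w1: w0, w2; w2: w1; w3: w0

Frame correspondent (Sahlqvist): ∀x ∀y ∀z ((xRy ∧ xRz) → ∃w (y = w ∧ zR²w)) — i.e. a generalized confluence (Geach) condition.
G1: fails — 3R1, 3R0 but no w with 1=w and 0R²w.
G2: condition met.
G3: fails — w0Rw3, w0Rw2 but no w with w3=w and w2R²w.

G2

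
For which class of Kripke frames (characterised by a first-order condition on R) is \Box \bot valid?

□⊥ is valid iff no world has any successor (otherwise □⊥ fails at any world with one).

Emptiness of R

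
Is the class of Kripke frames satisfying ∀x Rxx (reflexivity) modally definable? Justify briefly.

This is a Sahlqvist condition; the T axiom □r → r defines it.
Suppose □r→r is valid. At any x set V(r)={w : Rxw}. Then □r holds at x, so r holds at x, i.e. Rxx.

Definable; □r → r defines it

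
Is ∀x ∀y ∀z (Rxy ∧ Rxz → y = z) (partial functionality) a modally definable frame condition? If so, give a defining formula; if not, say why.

Definable; ◇r → □r defines it

The condition is partial functionality. A defining modal formula is ◇r → □r.
Suppose ◇r→□r is valid. Take Rxy, Rxz and set V(r)={y}. Then ◇r at x, so □r at x, so r at z, i.e. z=y.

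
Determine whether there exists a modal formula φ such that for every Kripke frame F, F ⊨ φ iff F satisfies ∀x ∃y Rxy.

Yes — defined by □q → ◇q

The condition is seriality. A defining modal formula is □q → ◇q.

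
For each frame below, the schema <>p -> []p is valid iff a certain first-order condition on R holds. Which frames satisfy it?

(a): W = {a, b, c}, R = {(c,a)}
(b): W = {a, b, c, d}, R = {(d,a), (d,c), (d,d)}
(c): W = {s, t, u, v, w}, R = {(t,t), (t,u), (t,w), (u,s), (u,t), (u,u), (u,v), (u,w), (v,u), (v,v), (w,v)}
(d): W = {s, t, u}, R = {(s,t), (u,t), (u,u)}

This is the axiom for partial functionality; its first-order frame correspondent is forall x forall y forall z (Rxy & Rxz -> y = z).
(a): satisfies the condition.
(b): fails — d sees both a and c.
(c): fails — t sees both t and u.
(d): fails — u sees both t and u.

(a)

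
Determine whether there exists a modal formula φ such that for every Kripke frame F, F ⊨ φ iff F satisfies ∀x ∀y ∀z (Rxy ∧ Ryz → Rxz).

Definable; □p → □□p defines it

Yes: it is transitivity, defined by the 4 schema □p → □□p.
Suppose □p→□□p is valid. Take Rxy, Ryz and set V(p)={w : Rxw}. Then □p at x, so □□p at x, so □p at y, so p at z, i.e. Rxz.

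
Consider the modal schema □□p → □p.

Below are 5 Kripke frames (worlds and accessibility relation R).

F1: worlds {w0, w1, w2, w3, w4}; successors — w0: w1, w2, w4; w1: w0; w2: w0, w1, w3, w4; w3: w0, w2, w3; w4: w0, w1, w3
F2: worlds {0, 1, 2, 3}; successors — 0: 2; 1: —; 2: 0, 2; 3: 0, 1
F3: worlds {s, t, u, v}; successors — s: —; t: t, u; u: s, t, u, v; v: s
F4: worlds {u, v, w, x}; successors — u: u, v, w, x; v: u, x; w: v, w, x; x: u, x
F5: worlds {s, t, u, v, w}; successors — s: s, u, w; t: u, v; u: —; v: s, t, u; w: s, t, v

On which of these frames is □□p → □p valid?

This is the axiom for density; its first-order frame correspondent is ∀x ∀y (Rxy → ∃z (Rxz ∧ Rzy)).
F1: fails — Rw1w0 but no z with Rw1z and Rzw0.
F2: fails — R31 but no z with R3z and Rz1.
F3: fails — Rvs but no z with Rvz and Rzs.
F4: satisfies the condition.
F5: fails — Rtv but no z with Rtz and Rzv.
Valid on: F4.

F4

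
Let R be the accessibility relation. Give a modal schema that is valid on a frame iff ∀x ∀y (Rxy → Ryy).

□(□s → s)

This is shift-reflexivity; the standard corresponding axiom is T□: □(□s → s).
Suppose □(□s→s) is valid. Take Rxy and set V(s)={w : Ryw}. Then at y, □s holds; since □(□s→s) at x, □s→s at y, so s at y, i.e. Ryy.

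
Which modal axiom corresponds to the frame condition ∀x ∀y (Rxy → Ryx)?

s → □◇s

A defining formula is s → □◇s (the B axiom).
Suppose s→□◇s is valid. Take Rxy and set V(s)={x}. Then s at x, so □◇s at x, so ◇s at y, so some z with Ryz has s; z=x, i.e. Ryx.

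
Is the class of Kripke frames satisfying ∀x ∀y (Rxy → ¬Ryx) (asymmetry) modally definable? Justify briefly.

Modal frame validity is preserved under surjective bounded morphisms.
The 5-cycle (worlds w0,w1,w2,w3,w4 with w0→w1→w2→w3→w4→w0) is asymmetric. Mapping every world to a single reflexive point • is a surjective bounded morphism, and the reflexive point is not asymmetric (R•• but asymmetry requires ¬R••).
Hence asymmetry is not modally definable.

Not modally definable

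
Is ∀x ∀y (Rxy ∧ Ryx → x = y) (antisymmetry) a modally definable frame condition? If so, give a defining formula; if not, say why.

No

Any modally definable frame class is closed under surjective bounded morphisms.
The 4-cycle (worlds w0,w1,w2,w3 with w0→w1→w2→w3→w0) is antisymmetric. Sending even-indexed worlds to s and odd-indexed worlds to t is a surjective bounded morphism onto the two-world frame with s↔t, which is not antisymmetric.
So the class is not modally definable.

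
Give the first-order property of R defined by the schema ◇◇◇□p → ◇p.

∀x ∀y (xR³y → ∃w (yRw ∧ xRw))

This is a Sahlqvist (Geach-type) schema ◇^3□^1p → □^0◇^1p.
First-order correspondent: ∀x ∀y (xR³y → ∃w (yRw ∧ xRw)).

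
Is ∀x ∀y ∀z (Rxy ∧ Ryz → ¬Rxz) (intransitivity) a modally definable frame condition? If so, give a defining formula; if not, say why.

No — not modally definable

Modal frame validity is preserved under surjective bounded morphisms.
The 7-cycle (worlds a,b,c,d,e,f,g with a→b→c→d→e→f→g→a) is intransitive. Mapping every world to a single reflexive point • is a surjective bounded morphism; the reflexive point is not intransitive (R••∧R•• but R••).
Hence intransitivity is not modally definable.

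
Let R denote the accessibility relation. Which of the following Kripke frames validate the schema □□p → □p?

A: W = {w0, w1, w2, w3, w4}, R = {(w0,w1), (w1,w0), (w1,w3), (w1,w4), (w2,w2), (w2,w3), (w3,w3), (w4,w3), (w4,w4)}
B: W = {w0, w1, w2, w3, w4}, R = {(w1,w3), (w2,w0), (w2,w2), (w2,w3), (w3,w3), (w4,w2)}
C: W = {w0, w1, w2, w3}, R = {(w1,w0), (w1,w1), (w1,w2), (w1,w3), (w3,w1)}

Frame correspondent (Sahlqvist): ∀x ∀y (Rxy → ∃z (Rxz ∧ Rzy)) — i.e. density.
A: fails — Rw1w0 but no z with Rw1z and Rzw0.
B: ✓.
C: ✓.
Valid on: B, C.

B, C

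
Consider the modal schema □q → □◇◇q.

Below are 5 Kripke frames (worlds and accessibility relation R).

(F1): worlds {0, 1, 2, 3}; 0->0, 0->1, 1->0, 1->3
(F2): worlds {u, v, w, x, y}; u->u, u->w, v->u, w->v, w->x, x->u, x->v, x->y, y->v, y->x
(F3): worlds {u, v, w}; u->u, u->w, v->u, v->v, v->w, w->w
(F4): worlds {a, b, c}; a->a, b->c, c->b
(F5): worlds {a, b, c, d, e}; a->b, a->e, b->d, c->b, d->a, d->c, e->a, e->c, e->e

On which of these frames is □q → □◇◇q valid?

This is the axiom for a generalized confluence (Geach) condition; its first-order frame correspondent is ∀x ∀z (xRz → ∃w (xRw ∧ zR²w)).
(F1): fails — 1R3 but no w with 1Rw and 3R²w.
(F2): fails — wRv but no t with wRt and vR²t.
(F3): satisfies the condition.
(F4): satisfies the condition.
(F5): fails — aRb but no w with aRw and bR²w.
Valid on: (F3), (F4).

(F3), (F4)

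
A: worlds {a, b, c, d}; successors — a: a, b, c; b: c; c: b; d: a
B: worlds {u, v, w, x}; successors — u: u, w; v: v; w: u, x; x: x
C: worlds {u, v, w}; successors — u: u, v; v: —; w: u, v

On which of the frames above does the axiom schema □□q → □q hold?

Frame correspondent (Sahlqvist): ∀x ∀y (Rxy → ∃z (Rxz ∧ Rzy)) — i.e. density.
A: fails — Rbc but no z with Rbz and Rzc.
B: satisfies the condition.
C: satisfies the condition.

B, C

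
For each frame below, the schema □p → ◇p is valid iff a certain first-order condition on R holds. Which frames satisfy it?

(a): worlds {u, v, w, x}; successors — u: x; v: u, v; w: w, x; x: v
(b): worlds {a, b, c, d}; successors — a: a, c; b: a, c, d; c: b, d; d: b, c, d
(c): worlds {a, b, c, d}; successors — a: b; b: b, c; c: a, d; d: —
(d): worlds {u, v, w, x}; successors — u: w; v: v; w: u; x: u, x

Frame correspondent (Sahlqvist): ∀x ∃y Rxy — i.e. seriality.
(a): satisfies the condition.
(b): satisfies the condition.
(c): fails — world d has no successor.
(d): satisfies the condition.

(a), (b), (d)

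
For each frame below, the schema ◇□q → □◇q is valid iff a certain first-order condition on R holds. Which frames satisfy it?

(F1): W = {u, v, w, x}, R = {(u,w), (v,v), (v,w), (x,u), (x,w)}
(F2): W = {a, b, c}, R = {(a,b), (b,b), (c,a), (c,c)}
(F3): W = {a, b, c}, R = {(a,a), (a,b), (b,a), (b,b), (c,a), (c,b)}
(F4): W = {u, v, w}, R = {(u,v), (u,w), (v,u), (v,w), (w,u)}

Frame correspondent (Sahlqvist): ∀x ∀y ∀z (Rxy ∧ Rxz → ∃w (Ryw ∧ Rzw)) — i.e. convergence.
(F1): fails — Ruw and Ruw but w and w have no common successor.
(F2): fails — Rcc and Rca but c and a have no common successor.
(F3): satisfies the condition.
(F4): fails — Rvw and Rvu but w and u have no common successor.
Valid on: (F3).

(F3)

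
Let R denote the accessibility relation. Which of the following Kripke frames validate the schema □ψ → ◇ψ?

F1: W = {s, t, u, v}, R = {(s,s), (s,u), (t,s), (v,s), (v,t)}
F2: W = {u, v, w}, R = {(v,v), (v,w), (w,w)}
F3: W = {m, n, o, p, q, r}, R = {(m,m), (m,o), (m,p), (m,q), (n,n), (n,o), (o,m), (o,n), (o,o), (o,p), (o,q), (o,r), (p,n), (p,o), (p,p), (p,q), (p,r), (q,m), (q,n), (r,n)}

The schema corresponds to seriality: ∀x ∃y Rxy.
F1: fails — world u has no successor.
F2: fails — world u has no successor.
F3: holds.
Valid on: F3.

F3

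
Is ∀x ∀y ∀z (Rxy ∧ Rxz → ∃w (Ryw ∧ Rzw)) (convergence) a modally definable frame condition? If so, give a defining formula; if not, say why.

Yes: it is convergence, defined by the .2 schema ◇□p → □◇p.
Suppose ◇□p→□◇p is valid. Take Rxy, Rxz and set V(p)={w : Ryw}. Then □p at y so ◇□p at x, so □◇p at x, so ◇p at z, giving w with Rzw and Ryw.

Definable; ◇□p → □◇p defines it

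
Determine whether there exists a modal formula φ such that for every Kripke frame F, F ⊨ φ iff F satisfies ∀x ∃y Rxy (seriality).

Yes — defined by □q → ◇q

This is a Sahlqvist condition; the D axiom □q → ◇q defines it.
Suppose □q→◇q is valid. At any x set V(q)=W. Then □q at x, so ◇q at x, so x has a successor.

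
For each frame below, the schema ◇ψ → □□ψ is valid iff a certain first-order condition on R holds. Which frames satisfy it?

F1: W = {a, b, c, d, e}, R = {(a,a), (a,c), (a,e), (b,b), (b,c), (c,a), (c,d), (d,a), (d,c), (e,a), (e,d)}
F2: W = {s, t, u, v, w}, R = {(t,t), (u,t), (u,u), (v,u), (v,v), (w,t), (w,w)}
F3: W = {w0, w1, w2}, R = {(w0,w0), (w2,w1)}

The schema corresponds to a generalized confluence (Geach) condition: ∀x ∀y ∀z ((xRy ∧ xR²z) → ∃w (y = w ∧ z = w)).
F1: fails — aRa, aR²c but a ≠ c.
F2: fails — uRt, uR²u but t ≠ u.
F3: condition met.

F3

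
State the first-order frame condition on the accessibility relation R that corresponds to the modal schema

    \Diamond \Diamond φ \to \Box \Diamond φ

This is a Sahlqvist (Geach-type) schema ◇^2□^0φ → □^1◇^1φ.
Minimal-valuation argument: fix x; take any y with xR^2y and any z with xR^1z. Set V(φ) to the set of worlds R-reachable from y in exactly 0 steps. Then □^0φ holds at y, so the antecedent holds at x; validity forces ◇^1φ at z, giving a w with zR^1w and yR^0w.
First-order correspondent: \forall x \forall y \forall z ((x R^2 y \wedge xRz) \to \exists w (y = w \wedge zRw)).

\forall x \forall y \forall z ((x R^2 y \wedge xRz) \to \exists w (y = w \wedge zRw))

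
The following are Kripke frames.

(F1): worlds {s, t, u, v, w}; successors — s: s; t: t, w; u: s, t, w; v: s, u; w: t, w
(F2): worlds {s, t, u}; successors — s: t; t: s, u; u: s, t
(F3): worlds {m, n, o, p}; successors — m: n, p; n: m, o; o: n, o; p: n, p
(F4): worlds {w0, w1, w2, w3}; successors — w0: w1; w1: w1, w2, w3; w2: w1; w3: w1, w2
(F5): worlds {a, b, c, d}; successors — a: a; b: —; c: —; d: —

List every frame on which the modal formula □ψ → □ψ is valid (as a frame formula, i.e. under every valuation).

Frame correspondent (Sahlqvist): ∀x ∀z (xRz → ∃w (xRw ∧ z = w)) — i.e. a generalized confluence (Geach) condition.
(F1): condition met.
(F2): condition met.
(F3): condition met.
(F4): condition met.
(F5): condition met.

(F1), (F2), (F3), (F4), (F5)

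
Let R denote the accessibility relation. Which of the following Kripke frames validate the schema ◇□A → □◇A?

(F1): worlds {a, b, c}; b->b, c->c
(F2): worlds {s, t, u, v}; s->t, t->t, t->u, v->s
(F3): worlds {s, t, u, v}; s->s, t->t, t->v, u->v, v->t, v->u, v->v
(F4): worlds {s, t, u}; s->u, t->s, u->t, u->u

(F1), (F3)

Frame correspondent (Sahlqvist): ∀x ∀y ∀z (Rxy ∧ Rxz → ∃w (Ryw ∧ Rzw)) — i.e. convergence.
(F1): ✓.
(F2): fails — Rtt and Rtu but t and u have no common successor.
(F3): ✓.
(F4): fails — Rut and Ruu but t and u have no common successor.
Valid on: (F1), (F3).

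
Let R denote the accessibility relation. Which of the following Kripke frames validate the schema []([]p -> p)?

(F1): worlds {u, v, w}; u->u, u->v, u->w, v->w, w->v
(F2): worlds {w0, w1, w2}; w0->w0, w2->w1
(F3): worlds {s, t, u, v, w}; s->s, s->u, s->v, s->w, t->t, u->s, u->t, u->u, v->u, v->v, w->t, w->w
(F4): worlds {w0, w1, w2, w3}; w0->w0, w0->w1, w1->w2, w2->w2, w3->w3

This is the axiom for shift-reflexivity; its first-order frame correspondent is forall x forall y (Rxy -> Ryy).
(F1): fails — Ruv but not Rvv.
(F2): fails — Rw2w1 but not Rw1w1.
(F3): ✓.
(F4): fails — Rw0w1 but not Rw1w1.
Valid on: (F3).

(F3)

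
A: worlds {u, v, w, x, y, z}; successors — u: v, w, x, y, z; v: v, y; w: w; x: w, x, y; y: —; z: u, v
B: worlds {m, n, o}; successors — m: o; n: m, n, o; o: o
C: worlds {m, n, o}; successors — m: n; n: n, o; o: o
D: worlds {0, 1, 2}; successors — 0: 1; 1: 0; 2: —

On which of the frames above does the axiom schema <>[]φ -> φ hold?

D

Frame correspondent (Sahlqvist): forall x forall y (Rxy -> Ryx) — i.e. symmetry.
A: fails — Ruv but not Rvu.
B: fails — Rno but not Ron.
C: fails — Rno but not Ron.
D: satisfies the condition.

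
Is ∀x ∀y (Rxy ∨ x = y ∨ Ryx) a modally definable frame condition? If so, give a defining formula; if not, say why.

Modal frame validity is preserved under disjoint unions.
Take 4 disjoint single-world reflexive frames: each is trivially connected, but their disjoint union has 4 worlds with no edge between distinct components, so it is not connected.
So no modal formula (or set of formulas) defines exactly the connected frames.

No — not modally definable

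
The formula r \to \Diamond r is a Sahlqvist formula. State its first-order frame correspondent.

reflexivity

Equivalently (dual form): □r → r.
Suppose □r→r is valid. At any x set V(r)={w : Rxw}. Then □r holds at x, so r holds at x, i.e. Rxx.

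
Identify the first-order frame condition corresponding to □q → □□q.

This schema is the 4 axiom.
It corresponds to transitivity: ∀x ∀y ∀z (Rxy ∧ Ryz → Rxz).

transitivity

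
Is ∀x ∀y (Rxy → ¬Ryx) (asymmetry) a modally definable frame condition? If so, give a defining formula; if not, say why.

If a class were modally definable it would be closed under surjective bounded morphisms (Goldblatt–Thomason).
The 4-cycle (worlds a,b,c,d with a→b→c→d→a) is asymmetric. Mapping every world to a single reflexive point • is a surjective bounded morphism, and the reflexive point is not asymmetric (R•• but asymmetry requires ¬R••).
So no modal formula (or set of formulas) defines exactly the asymmetric frames.

No — not modally definable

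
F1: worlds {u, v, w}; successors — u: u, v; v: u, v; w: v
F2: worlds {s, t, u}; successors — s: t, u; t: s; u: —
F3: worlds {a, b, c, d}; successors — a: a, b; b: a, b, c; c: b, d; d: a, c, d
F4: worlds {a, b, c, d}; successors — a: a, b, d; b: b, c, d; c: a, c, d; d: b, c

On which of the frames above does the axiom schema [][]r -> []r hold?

The schema corresponds to density: forall x forall y (Rxy -> exists z (Rxz & Rzy)).
F1: condition met.
F2: fails — Rsu but no z with Rsz and Rzu.
F3: condition met.
F4: condition met.
Valid on: F1, F3, F4.

F1, F3, F4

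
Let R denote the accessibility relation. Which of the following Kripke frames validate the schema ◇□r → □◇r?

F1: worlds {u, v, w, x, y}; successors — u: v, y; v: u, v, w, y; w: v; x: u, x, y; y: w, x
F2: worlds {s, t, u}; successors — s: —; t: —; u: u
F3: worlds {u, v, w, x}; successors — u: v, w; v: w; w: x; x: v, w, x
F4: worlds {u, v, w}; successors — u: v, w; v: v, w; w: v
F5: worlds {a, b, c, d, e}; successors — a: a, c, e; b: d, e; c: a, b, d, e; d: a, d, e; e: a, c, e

F2, F4, F5

This is the axiom for convergence; its first-order frame correspondent is ∀x ∀y ∀z (Rxy ∧ Rxz → ∃w (Ryw ∧ Rzw)).
F1: fails — Rvw and Rvy but w and y have no common successor.
F2: holds.
F3: fails — Ruv and Ruw but v and w have no common successor.
F4: holds.
F5: holds.
Valid on: F2, F4, F5.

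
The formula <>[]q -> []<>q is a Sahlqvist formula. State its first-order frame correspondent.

Suppose ◇□q→□◇q is valid. Take Rxy, Rxz and set V(q)={w : Ryw}. Then □q at y so ◇□q at x, so □◇q at x, so ◇q at z, giving w with Rzw and Ryw.

convergence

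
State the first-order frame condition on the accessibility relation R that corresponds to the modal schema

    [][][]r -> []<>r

forall x forall z (xRz -> exists w (x R^3 w & zRw))

This is a Sahlqvist (Geach-type) schema ◇^0□^3r → □^1◇^1r.
Minimal-valuation argument: fix x; take any y with xR^0y and any z with xR^1z. Set V(r) to the set of worlds R-reachable from y in exactly 3 steps. Then □^3r holds at y, so the antecedent holds at x; validity forces ◇^1r at z, giving a w with zR^1w and yR^3w.
First-order correspondent: forall x forall z (xRz -> exists w (x R^3 w & zRw)).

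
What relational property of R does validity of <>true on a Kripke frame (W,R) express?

Seriality

This is a form of the D axiom.
It corresponds to seriality: forall x exists y Rxy.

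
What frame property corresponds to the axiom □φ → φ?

reflexivity: ∀x Rxx

This schema is the T axiom.
It corresponds to reflexivity: ∀x Rxx.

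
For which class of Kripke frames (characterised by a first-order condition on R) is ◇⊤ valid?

seriality: ∀x ∃y Rxy

◇⊤ holds at w iff w has a successor, so frame-validity of ◇⊤ is exactly seriality. Equivalently via □q → ◇q:
Suppose □q→◇q is valid. At any x set V(q)=W. Then □q at x, so ◇q at x, so x has a successor.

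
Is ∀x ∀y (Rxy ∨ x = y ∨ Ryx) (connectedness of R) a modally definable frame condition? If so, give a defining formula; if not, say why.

If a class were modally definable it would be closed under disjoint unions (Goldblatt–Thomason).
Take 3 disjoint single-world reflexive frames: each is trivially connected, but their disjoint union has 3 worlds with no edge between distinct components, so it is not connected.
So the class is not modally definable.

Not definable by any modal formula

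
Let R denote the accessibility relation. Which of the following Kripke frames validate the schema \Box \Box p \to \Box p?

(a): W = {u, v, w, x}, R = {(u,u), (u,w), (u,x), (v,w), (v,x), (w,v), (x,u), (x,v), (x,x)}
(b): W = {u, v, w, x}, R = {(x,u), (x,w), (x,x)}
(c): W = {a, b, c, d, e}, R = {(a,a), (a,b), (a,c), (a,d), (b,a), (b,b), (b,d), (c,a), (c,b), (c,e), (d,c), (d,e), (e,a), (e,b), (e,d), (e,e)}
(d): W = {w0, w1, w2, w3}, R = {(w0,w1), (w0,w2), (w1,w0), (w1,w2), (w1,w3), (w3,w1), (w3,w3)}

(b)

This is the axiom for density; its first-order frame correspondent is \forall x \forall y (Rxy \to \exists z (Rxz \wedge Rzy)).
(a): fails — Rvw but no z with Rvz and Rzw.
(b): holds.
(c): fails — Rdc but no z with Rdz and Rzc.
(d): fails — Rw1w0 but no z with Rw1z and Rzw0.
Valid on: (b).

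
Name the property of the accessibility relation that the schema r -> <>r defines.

This schema is equivalent to the T axiom □r → r.
It corresponds to reflexivity: forall x Rxx.

reflexivity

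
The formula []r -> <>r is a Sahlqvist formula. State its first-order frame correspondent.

seriality

Suppose □r→◇r is valid. At any x set V(r)=W. Then □r at x, so ◇r at x, so x has a successor.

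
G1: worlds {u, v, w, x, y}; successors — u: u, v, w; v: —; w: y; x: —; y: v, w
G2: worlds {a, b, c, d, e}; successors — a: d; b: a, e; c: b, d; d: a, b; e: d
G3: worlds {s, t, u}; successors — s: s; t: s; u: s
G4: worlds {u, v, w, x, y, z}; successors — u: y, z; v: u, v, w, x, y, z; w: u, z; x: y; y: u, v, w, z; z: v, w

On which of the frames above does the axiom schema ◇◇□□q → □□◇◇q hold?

G3, G4

This is the axiom for a generalized confluence (Geach) condition; its first-order frame correspondent is ∀x ∀y ∀z ((xR²y ∧ xR²z) → ∃w (yR²w ∧ zR²w)).
G1: fails — uR²u, uR²v but no t with uR²t and vR²t.
G2: fails — aR²a, aR²b but no w with aR²w and bR²w.
G3: holds.
G4: holds.
Valid on: G3, G4.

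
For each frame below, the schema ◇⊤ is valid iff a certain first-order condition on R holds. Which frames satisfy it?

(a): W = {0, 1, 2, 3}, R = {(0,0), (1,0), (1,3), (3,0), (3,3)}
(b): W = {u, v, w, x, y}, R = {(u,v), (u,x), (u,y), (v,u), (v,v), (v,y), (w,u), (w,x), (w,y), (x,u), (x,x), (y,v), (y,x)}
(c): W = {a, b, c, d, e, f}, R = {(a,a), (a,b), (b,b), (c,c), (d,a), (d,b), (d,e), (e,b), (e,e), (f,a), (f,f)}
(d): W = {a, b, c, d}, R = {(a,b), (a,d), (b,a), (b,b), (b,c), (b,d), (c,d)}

The schema corresponds to seriality: ∀x ∃y Rxy.
(a): fails — world 2 has no successor.
(b): holds.
(c): holds.
(d): fails — world d has no successor.
Valid on: (b), (c).

(b), (c)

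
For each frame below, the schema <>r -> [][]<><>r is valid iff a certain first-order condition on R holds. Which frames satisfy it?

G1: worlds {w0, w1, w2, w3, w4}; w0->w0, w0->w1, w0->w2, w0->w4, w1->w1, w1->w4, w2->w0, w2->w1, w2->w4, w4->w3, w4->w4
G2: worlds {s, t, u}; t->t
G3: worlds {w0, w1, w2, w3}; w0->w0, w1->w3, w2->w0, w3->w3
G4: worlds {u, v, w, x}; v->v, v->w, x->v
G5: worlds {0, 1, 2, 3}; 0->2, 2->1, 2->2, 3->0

G2, G3

This is the axiom for a generalized confluence (Geach) condition; its first-order frame correspondent is forall x forall y forall z ((xRy & x R^2 z) -> exists w (y = w & z R^2 w)).
G1: fails — w0Rw0, w0R²w1 but no w with w0=w and w1R²w.
G2: holds.
G3: holds.
G4: fails — vRv, vR²w but no t with v=t and wR²t.
G5: fails — 0R2, 0R²1 but no w with 2=w and 1R²w.
Valid on: G2, G3.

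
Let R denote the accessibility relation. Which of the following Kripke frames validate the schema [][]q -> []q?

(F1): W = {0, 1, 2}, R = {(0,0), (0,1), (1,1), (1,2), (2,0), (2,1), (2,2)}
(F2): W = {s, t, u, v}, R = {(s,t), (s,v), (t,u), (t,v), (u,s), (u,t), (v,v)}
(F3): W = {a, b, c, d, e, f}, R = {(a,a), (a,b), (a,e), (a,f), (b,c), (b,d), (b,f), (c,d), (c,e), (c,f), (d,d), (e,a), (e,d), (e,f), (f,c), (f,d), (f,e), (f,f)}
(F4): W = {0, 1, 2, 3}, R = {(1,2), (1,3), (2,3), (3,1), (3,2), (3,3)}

The schema corresponds to density: forall x forall y (Rxy -> exists z (Rxz & Rzy)).
(F1): holds.
(F2): fails — Rus but no z with Ruz and Rzs.
(F3): holds.
(F4): holds.

(F1), (F3), (F4)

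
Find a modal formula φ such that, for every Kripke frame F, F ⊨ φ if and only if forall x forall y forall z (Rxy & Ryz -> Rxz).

This is transitivity; the standard corresponding axiom is 4: □q → □□q.
Suppose □q→□□q is valid. Take Rxy, Ryz and set V(q)={w : Rxw}. Then □q at x, so □□q at x, so □q at y, so q at z, i.e. Rxz.

□q → □□q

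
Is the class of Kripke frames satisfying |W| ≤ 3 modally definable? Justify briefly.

Not modally definable

If a class were modally definable it would be closed under disjoint unions (Goldblatt–Thomason).
Any modal formula valid on each of 4 disjoint one-world frames is valid on their disjoint union (validity is preserved under disjoint unions). Each one-world frame has |W|=1≤3, but the union has |W|=4.
So the class is not modally definable.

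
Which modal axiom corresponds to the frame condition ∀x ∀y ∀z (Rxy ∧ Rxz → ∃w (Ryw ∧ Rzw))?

◇□s → □◇s

A defining formula is ◇□s → □◇s (the .2 axiom).
Suppose ◇□s→□◇s is valid. Take Rxy, Rxz and set V(s)={w : Ryw}. Then □s at y so ◇□s at x, so □◇s at x, so ◇s at z, giving w with Rzw and Ryw.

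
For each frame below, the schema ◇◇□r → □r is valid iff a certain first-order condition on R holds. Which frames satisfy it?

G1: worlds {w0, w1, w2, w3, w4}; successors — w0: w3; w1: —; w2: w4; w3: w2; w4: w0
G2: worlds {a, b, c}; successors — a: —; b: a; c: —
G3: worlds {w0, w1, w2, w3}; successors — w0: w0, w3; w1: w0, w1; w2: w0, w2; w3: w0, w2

G2

This is the axiom for a generalized confluence (Geach) condition; its first-order frame correspondent is ∀x ∀y ∀z ((xR²y ∧ xRz) → ∃w (yRw ∧ z = w)).
G1: fails — w0R²w2, w0Rw3 but no w with w2Rw and w3=w.
G2: ✓.
G3: fails — w0R²w2, w0Rw3 but no w with w2Rw and w3=w.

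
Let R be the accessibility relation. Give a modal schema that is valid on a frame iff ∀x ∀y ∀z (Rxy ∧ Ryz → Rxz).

This is transitivity; the standard corresponding axiom is 4: □r → □□r.

□r → □□r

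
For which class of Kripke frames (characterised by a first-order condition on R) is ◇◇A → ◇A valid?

This is frame-equivalent to □A → □□A (substitute ¬A for A and contrapose).
Suppose □A→□□A is valid. Take Rxy, Ryz and set V(A)={w : Rxw}. Then □A at x, so □□A at x, so □A at y, so A at z, i.e. Rxz.

Transitivity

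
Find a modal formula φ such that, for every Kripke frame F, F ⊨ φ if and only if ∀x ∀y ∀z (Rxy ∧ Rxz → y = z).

◇s → □s

A defining formula is ◇s → □s (the CD axiom).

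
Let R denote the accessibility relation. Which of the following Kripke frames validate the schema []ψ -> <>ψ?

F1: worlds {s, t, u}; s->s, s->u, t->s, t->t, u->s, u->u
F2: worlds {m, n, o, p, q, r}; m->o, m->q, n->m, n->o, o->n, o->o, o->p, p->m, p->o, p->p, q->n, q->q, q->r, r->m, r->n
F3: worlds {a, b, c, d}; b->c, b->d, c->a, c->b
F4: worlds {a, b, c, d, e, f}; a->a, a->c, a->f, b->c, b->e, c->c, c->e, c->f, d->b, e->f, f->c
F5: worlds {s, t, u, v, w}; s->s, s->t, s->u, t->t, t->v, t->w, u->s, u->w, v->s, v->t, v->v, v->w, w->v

The schema corresponds to seriality: forall x exists y Rxy.
F1: satisfies the condition.
F2: satisfies the condition.
F3: fails — world a has no successor.
F4: satisfies the condition.
F5: satisfies the condition.
Valid on: F1, F2, F4, F5.

F1, F2, F4, F5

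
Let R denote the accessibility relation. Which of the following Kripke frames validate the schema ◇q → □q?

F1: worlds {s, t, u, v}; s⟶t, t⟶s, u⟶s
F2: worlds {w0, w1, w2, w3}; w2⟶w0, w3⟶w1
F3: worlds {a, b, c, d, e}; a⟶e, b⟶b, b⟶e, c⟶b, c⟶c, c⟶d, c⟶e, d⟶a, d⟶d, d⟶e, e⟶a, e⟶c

F1, F2

Frame correspondent (Sahlqvist): ∀x ∀y ∀z (Rxy ∧ Rxz → y = z) — i.e. partial functionality.
F1: satisfies the condition.
F2: satisfies the condition.
F3: fails — b sees both b and e.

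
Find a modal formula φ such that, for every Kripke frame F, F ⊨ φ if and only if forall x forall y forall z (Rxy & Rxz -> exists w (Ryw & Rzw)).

This is convergence; the standard corresponding axiom is .2: ◇□ψ → □◇ψ.

◇□ψ → □◇ψ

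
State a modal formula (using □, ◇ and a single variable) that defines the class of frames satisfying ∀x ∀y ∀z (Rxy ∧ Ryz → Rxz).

The condition is transitivity. The 4 schema □p → □□p defines it.
Suppose □p→□□p is valid. Take Rxy, Ryz and set V(p)={w : Rxw}. Then □p at x, so □□p at x, so □p at y, so p at z, i.e. Rxz.

□p → □□p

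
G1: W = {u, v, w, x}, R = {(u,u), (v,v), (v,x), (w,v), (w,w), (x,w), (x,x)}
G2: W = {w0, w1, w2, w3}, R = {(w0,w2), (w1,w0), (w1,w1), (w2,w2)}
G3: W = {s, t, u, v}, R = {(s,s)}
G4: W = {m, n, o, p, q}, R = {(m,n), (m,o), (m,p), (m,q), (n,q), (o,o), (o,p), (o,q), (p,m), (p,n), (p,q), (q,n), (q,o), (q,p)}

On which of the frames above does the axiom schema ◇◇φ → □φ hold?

G3

The schema corresponds to a generalized confluence (Geach) condition: ∀x ∀y ∀z ((xR²y ∧ xRz) → ∃w (y = w ∧ z = w)).
G1: fails — vR²v, vRx but v ≠ x.
G2: fails — w1R²w0, w1Rw1 but w0 ≠ w1.
G3: condition met.
G4: fails — mR²m, mRn but m ≠ n.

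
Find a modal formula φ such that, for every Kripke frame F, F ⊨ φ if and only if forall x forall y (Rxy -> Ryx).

This is symmetry; the standard corresponding axiom is B: s → □◇s.

s → □◇s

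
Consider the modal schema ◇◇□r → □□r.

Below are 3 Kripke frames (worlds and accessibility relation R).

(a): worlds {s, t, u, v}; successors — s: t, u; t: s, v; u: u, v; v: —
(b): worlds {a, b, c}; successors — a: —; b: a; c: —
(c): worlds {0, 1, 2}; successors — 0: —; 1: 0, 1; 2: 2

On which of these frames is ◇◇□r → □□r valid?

This is the axiom for a generalized confluence (Geach) condition; its first-order frame correspondent is ∀x ∀y ∀z ((xR²y ∧ xR²z) → ∃w (yRw ∧ z = w)).
(a): fails — sR²s, sR²s but no w with sRw and s=w.
(b): ✓.
(c): fails — 1R²0, 1R²0 but no w with 0Rw and 0=w.
Valid on: (b).

(b)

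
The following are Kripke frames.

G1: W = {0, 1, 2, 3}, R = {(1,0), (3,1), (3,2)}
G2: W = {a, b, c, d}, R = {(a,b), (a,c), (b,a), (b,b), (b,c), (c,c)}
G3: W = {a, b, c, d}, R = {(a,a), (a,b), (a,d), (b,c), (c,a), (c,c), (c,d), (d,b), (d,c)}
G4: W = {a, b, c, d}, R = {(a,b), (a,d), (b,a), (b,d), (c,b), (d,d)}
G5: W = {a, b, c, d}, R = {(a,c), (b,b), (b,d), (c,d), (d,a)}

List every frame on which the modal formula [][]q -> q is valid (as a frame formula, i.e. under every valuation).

This is the axiom for a generalized confluence (Geach) condition; its first-order frame correspondent is forall x exists w (x R^2 w & x = w).
G1: fails — at 0 but no w with 0R²w and 0=w.
G2: fails — at d but no w with dR²w and d=w.
G3: fails — at b but no w with bR²w and b=w.
G4: fails — at c but no w with cR²w and c=w.
G5: fails — at a but no w with aR²w and a=w.

none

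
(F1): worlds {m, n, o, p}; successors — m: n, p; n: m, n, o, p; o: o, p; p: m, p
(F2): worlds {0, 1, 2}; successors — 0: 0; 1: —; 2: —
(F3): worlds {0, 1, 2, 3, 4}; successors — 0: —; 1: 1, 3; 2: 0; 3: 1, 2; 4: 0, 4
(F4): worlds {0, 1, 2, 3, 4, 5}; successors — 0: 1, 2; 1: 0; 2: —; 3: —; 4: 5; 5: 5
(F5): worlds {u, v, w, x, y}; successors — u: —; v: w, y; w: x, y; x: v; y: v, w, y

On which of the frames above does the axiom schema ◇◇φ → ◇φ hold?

The schema corresponds to transitivity: ∀x ∀y ∀z (Rxy ∧ Ryz → Rxz).
(F1): fails — Rop and Rpm but not Rom.
(F2): holds.
(F3): fails — R32 and R20 but not R30.
(F4): fails — R10 and R02 but not R12.
(F5): fails — Rwx and Rxv but not Rwv.
Valid on: (F2).

(F2)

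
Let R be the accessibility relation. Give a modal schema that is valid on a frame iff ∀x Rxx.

□ψ → ψ

A defining formula is □ψ → ψ (the T axiom).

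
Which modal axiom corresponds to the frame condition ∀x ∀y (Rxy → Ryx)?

p → □◇p

This is symmetry; the standard corresponding axiom is B: p → □◇p.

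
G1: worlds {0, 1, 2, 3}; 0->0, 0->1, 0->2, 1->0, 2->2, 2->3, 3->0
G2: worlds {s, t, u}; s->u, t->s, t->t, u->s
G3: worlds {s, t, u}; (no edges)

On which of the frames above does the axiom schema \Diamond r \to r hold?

G3

This is the axiom for a generalized confluence (Geach) condition; its first-order frame correspondent is \forall x \forall y (xRy \to \exists w (y = w \wedge x = w)).
G1: fails — 0R1 but 1 ≠ 0.
G2: fails — sRu but u ≠ s.
G3: satisfies the condition.
Valid on: G3.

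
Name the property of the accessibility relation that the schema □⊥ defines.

Emptiness of R

□⊥ is valid iff no world has any successor (otherwise □⊥ fails at any world with one).
Conversely, any frame satisfying ∀x ∀y ¬Rxy validates the schema.
Frame condition: ∀x ∀y ¬Rxy.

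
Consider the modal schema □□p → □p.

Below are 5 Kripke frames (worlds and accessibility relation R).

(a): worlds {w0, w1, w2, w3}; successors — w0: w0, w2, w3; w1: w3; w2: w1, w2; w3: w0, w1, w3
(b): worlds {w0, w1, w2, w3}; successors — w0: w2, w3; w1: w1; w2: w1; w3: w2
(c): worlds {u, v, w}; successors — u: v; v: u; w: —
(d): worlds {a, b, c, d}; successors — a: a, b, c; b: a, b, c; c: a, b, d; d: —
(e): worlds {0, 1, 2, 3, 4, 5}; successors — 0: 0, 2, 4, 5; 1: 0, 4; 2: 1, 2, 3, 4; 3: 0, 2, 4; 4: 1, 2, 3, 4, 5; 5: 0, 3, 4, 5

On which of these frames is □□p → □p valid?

(a), (e)

Frame correspondent (Sahlqvist): ∀x ∀y (Rxy → ∃z (Rxz ∧ Rzy)) — i.e. density.
(a): satisfies the condition.
(b): fails — Rw3w2 but no z with Rw3z and Rzw2.
(c): fails — Ruv but no z with Ruz and Rzv.
(d): fails — Rcd but no z with Rcz and Rzd.
(e): satisfies the condition.
Valid on: (a), (e).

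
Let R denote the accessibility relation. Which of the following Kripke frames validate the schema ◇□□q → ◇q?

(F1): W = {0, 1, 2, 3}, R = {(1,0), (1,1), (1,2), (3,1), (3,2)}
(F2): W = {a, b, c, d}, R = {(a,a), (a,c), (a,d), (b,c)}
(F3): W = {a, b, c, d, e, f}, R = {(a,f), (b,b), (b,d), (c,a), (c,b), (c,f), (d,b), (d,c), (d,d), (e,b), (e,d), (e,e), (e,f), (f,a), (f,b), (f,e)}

This is the axiom for a generalized confluence (Geach) condition; its first-order frame correspondent is ∀x ∀y (xRy → ∃w (yR²w ∧ xRw)).
(F1): fails — 1R0 but no w with 0R²w and 1Rw.
(F2): fails — aRc but no w with cR²w and aRw.
(F3): holds.
Valid on: (F3).

(F3)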